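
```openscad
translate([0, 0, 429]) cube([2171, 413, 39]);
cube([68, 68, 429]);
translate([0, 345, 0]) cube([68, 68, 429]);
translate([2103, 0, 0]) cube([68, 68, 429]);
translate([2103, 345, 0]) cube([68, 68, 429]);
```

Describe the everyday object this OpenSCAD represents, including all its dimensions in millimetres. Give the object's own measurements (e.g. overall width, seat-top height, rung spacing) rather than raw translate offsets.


A bench: a 2171×413 mm seat slab, 39 mm thick, top at z = 468 mm, on four 68×68 mm square legs flush with the seat corners and standing on z = 0.


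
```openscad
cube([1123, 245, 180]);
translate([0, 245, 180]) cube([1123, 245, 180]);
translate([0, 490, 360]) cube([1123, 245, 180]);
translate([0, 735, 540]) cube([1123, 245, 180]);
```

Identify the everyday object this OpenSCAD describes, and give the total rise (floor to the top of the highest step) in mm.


A staircase. The total rise is 720 mm.

4 identical blocks, each offset up and back from the previous — a staircase. Each step is 180 mm tall and there are 4 of them, so the total rise is 4 × 180 = 720 mm.


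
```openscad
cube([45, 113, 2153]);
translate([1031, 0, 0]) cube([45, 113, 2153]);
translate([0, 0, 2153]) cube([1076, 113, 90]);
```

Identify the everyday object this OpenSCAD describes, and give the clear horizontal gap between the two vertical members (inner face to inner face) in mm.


A door frame. The clear opening width is 986 mm.

Two 2153 mm tall posts with a header on top — a door frame. The left jamb is 45 mm wide at x = 0; the right jamb starts at x = 1031. The clear opening is 1031 − 45 = 986 mm.


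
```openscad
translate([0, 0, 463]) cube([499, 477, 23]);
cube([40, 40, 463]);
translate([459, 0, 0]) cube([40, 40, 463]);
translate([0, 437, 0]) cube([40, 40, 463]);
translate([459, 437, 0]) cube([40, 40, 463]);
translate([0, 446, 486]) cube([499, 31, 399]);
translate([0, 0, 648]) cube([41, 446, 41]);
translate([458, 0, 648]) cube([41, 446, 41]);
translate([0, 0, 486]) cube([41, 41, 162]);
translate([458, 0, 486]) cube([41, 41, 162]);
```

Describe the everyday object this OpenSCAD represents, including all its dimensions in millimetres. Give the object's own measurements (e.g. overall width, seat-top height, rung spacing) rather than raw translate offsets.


A chair. The seat is a 499×477×23 mm slab with its top at z = 486 mm, on four 40×40 mm corner legs (flush with the seat edges, standing on z = 0). A flat backrest 31 mm thick, 399 mm tall, spans the full seat width and rises from the seat top along its +y edge, rear face flush with the rear of the seat. Two armrests of 41×41 mm section run along each side from the seat's front edge to the front of the backrest, top faces 203 mm above the seat top and outer faces flush with the seat's x-edges; a 41×41 mm post under the front of each armrest stands on the seat at the front corner.


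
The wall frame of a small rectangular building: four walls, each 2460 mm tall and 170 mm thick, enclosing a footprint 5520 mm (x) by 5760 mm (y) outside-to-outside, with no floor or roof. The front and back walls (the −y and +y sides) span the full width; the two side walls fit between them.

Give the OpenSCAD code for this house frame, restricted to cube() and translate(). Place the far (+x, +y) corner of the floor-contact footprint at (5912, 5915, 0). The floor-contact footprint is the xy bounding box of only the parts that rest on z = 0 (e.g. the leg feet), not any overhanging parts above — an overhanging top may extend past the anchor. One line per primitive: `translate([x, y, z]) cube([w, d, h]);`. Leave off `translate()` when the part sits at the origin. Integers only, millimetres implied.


translate([392, 155, 0]) cube([5520, 170, 2460]);
translate([392, 5745, 0]) cube([5520, 170, 2460]);
translate([392, 325, 0]) cube([170, 5420, 2460]);
translate([5742, 325, 0]) cube([170, 5420, 2460]);


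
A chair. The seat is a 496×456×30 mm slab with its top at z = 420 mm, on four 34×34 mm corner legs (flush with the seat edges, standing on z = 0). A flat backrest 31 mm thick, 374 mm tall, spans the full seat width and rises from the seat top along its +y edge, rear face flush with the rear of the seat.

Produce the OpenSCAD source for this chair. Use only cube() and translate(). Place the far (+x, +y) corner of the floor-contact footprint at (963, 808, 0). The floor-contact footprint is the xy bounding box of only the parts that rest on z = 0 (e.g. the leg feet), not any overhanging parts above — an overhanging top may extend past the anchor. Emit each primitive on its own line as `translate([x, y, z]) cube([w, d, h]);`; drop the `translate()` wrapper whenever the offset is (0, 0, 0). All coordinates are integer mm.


translate([467, 352, 390]) cube([496, 456, 30]);
translate([467, 352, 0]) cube([34, 34, 390]);
translate([929, 352, 0]) cube([34, 34, 390]);
translate([467, 774, 0]) cube([34, 34, 390]);
translate([929, 774, 0]) cube([34, 34, 390]);
translate([467, 777, 420]) cube([496, 31, 374]);


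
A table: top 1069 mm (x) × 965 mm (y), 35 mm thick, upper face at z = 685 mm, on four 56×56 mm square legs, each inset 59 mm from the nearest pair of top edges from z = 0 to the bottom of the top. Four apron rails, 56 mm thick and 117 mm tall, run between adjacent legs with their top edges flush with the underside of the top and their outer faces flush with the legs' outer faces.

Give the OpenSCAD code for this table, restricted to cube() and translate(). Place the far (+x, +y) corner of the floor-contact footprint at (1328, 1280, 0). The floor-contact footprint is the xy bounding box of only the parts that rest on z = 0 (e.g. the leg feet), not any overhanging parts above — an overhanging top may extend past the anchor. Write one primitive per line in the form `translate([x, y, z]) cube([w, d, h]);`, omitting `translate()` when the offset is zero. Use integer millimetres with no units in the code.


translate([318, 374, 650]) cube([1069, 965, 35]);
translate([377, 433, 0]) cube([56, 56, 650]);
translate([1272, 433, 0]) cube([56, 56, 650]);
translate([377, 1224, 0]) cube([56, 56, 650]);
translate([1272, 1224, 0]) cube([56, 56, 650]);
translate([433, 433, 533]) cube([839, 56, 117]);
translate([433, 1224, 533]) cube([839, 56, 117]);
translate([377, 489, 533]) cube([56, 735, 117]);
translate([1272, 489, 533]) cube([56, 735, 117]);


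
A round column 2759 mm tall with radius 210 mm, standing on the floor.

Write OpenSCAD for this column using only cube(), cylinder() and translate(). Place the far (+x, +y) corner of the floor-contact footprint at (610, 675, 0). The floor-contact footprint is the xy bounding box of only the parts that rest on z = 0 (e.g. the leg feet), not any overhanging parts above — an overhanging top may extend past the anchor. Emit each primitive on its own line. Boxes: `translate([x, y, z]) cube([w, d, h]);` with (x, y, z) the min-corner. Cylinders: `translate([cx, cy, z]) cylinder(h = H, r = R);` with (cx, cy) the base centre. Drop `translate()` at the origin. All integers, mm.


translate([400, 465, 0]) cylinder(h = 2759, r = 210);


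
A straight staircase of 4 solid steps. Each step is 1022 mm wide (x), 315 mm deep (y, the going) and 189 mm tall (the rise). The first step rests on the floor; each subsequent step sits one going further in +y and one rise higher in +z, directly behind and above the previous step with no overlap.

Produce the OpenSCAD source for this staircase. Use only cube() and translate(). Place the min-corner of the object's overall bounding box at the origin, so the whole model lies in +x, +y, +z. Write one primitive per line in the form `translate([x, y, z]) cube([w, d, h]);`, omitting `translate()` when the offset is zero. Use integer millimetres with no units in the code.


cube([1022, 315, 189]);
translate([0, 315, 189]) cube([1022, 315, 189]);
translate([0, 630, 378]) cube([1022, 315, 189]);
translate([0, 945, 567]) cube([1022, 315, 189]);


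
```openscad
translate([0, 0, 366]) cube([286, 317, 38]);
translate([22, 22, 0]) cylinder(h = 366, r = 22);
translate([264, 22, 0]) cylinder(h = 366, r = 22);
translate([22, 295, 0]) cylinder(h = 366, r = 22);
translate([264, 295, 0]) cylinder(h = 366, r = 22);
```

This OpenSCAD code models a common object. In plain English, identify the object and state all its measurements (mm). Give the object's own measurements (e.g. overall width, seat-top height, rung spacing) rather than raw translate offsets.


A simple wooden stool: a rectangular seat 286 mm (x) by 317 mm (y), 38 mm thick, top face at z = 404 mm, on four round legs, each 44 mm in diameter. The legs rest on z = 0, each leg's axis is inset half a diameter from the nearest pair of seat edges (so the leg's bounding box is flush with the corner).


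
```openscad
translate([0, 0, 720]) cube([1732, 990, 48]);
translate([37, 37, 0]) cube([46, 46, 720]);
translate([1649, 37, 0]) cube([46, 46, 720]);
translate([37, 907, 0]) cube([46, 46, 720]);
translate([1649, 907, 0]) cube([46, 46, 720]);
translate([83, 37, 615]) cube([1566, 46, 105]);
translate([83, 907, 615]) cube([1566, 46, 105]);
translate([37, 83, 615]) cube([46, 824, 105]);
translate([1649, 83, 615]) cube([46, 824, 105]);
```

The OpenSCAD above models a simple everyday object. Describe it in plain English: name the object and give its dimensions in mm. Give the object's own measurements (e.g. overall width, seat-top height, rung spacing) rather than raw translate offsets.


A rectangular dining table. The top is 1732×990×48 mm with its upper surface at z = 768 mm. It stands on four 46×46 mm square legs, each inset 37 mm from the nearest pair of top edges, running from the floor to the underside of the top. Four apron rails, 46 mm thick and 105 mm tall, run between adjacent legs with their top edges flush with the underside of the top and their outer faces flush with the legs' outer faces.


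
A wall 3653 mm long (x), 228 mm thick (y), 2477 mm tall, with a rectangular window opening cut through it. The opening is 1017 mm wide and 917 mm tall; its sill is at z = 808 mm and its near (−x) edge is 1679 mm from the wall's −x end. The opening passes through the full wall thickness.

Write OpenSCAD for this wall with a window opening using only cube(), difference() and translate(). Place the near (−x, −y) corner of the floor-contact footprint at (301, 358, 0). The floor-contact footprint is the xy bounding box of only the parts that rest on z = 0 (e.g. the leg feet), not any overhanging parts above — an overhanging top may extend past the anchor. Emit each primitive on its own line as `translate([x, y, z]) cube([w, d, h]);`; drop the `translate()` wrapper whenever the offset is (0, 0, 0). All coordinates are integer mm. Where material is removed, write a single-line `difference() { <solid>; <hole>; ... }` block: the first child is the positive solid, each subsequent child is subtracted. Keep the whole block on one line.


difference() { translate([301, 358, 0]) cube([3653, 228, 2477]); translate([1980, 358, 808]) cube([1017, 228, 917]); }


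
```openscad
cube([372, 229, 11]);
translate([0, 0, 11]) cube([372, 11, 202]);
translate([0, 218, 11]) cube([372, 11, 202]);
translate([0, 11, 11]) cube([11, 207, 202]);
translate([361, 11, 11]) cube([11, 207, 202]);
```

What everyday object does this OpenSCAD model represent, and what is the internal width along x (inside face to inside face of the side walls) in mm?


An open box. The internal width is 350 mm.

A 372×229 base slab with four walls standing on it — an open box. The base is 372 mm wide and the walls are 11 mm thick, so the internal width is 372 − 2 × 11 = 350 mm.


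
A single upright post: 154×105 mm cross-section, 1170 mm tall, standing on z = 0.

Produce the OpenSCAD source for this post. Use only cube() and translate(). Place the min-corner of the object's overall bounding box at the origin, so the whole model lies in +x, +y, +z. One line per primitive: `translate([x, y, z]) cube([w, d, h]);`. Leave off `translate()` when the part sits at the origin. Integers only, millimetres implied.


cube([154, 105, 1170]);


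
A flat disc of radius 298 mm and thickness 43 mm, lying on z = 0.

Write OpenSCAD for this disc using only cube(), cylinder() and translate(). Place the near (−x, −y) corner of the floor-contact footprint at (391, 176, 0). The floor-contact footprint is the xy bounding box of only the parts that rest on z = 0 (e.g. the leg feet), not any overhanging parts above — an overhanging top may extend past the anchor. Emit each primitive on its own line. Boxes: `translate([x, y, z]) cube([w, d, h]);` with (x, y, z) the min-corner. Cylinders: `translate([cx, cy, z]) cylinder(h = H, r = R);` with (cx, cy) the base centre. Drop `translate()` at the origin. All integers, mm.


translate([689, 474, 0]) cylinder(h = 43, r = 298);


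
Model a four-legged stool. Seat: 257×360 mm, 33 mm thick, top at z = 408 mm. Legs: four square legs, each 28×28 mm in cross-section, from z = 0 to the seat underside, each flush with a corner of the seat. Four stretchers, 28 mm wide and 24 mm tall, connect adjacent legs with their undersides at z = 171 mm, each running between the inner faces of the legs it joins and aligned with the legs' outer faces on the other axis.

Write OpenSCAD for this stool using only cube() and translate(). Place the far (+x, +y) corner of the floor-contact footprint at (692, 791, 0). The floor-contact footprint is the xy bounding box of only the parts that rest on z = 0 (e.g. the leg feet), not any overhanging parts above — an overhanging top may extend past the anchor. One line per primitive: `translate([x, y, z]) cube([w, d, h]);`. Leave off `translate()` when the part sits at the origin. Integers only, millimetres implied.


// leg_h = 408 - 33 = 375
// stretcher span = 257 - 2*28 = 201
translate([435, 431, 375]) cube([257, 360, 33]);
translate([435, 431, 0]) cube([28, 28, 375]);
translate([664, 431, 0]) cube([28, 28, 375]);
translate([435, 763, 0]) cube([28, 28, 375]);
translate([664, 763, 0]) cube([28, 28, 375]);
translate([463, 431, 171]) cube([201, 28, 24]);
translate([463, 763, 171]) cube([201, 28, 24]);
translate([435, 459, 171]) cube([28, 304, 24]);
translate([664, 459, 171]) cube([28, 304, 24]);


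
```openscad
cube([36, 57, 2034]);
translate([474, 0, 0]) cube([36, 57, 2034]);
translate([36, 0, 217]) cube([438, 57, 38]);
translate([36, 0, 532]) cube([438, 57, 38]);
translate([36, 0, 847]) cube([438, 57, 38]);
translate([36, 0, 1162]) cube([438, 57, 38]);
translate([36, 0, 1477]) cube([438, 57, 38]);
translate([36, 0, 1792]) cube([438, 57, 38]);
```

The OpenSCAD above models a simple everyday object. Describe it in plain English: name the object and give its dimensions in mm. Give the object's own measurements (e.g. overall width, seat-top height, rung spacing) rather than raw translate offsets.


A straight ladder. Two 36×57 mm vertical rails, 2034 mm tall, stand 510 mm apart (outside-to-outside) with their front faces coplanar on the −y side. 6 rungs, each 57 mm deep and 38 mm tall, span between the inner faces of the rails, front faces flush with the rails. The lowest rung's underside is at z = 217 mm and rungs are spaced 315 mm apart (underside to underside).


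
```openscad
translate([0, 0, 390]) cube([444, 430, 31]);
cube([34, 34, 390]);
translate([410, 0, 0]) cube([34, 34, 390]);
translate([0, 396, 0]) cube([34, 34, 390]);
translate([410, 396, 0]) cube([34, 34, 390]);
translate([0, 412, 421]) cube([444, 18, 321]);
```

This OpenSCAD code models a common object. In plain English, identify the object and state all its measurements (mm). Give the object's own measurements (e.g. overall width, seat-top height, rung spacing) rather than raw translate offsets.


A chair. The seat is a 444×430×31 mm slab with its top at z = 421 mm, on four 34×34 mm corner legs (flush with the seat edges, standing on z = 0). A flat backrest 18 mm thick, 321 mm tall, spans the full seat width and rises from the seat top along its +y edge, rear face flush with the rear of the seat.


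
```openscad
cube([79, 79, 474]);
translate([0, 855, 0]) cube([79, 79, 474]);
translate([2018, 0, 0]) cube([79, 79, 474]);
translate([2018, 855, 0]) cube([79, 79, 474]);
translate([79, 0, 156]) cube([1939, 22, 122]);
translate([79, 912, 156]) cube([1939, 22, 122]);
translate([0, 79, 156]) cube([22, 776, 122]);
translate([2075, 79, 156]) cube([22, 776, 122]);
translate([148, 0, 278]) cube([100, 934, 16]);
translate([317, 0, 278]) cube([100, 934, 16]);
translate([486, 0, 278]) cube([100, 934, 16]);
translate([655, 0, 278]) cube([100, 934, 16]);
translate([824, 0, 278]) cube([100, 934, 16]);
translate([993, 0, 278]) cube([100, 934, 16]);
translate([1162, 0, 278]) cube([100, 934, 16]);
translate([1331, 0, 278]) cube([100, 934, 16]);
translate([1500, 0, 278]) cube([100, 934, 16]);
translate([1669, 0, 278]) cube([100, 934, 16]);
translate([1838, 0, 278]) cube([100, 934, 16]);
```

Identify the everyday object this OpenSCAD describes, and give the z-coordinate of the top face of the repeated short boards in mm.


A bed frame. The slat-top height is 294 mm.

Four posts, four rails, and a row of slats — a bed frame. Slats sit on the rails at z = 156 + 122 = 278; with slat thickness 16, the top is 294 mm.


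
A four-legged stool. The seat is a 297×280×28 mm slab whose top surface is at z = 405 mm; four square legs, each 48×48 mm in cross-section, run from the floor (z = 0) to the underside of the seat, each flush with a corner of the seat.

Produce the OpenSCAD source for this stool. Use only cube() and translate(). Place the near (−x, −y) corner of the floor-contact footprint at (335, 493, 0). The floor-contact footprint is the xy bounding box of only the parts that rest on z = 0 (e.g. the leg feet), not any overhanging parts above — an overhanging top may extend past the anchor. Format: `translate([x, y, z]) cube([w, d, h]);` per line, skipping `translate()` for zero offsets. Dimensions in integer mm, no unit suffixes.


// leg_h = 405 - 28 = 377
translate([335, 493, 377]) cube([297, 280, 28]);
translate([335, 493, 0]) cube([48, 48, 377]);
translate([584, 493, 0]) cube([48, 48, 377]);
translate([335, 725, 0]) cube([48, 48, 377]);
translate([584, 725, 0]) cube([48, 48, 377]);


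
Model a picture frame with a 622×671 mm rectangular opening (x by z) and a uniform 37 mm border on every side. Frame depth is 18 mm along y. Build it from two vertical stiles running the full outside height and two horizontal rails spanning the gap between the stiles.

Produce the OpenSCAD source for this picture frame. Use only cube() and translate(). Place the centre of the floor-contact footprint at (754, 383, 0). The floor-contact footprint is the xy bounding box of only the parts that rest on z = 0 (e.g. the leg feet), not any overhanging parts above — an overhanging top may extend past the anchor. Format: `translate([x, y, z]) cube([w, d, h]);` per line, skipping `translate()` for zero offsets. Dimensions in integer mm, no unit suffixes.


translate([406, 374, 0]) cube([37, 18, 745]);
translate([1065, 374, 0]) cube([37, 18, 745]);
translate([443, 374, 0]) cube([622, 18, 37]);
translate([443, 374, 708]) cube([622, 18, 37]);


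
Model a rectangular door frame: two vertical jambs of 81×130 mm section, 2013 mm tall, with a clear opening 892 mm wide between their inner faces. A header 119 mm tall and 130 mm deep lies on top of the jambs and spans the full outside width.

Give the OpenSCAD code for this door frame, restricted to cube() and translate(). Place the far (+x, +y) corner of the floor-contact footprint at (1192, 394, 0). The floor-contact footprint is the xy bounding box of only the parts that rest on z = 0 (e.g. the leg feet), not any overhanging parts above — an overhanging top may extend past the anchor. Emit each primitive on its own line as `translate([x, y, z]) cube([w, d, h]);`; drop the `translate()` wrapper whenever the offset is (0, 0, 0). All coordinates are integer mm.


translate([138, 264, 0]) cube([81, 130, 2013]);
translate([1111, 264, 0]) cube([81, 130, 2013]);
translate([138, 264, 2013]) cube([1054, 130, 119]);


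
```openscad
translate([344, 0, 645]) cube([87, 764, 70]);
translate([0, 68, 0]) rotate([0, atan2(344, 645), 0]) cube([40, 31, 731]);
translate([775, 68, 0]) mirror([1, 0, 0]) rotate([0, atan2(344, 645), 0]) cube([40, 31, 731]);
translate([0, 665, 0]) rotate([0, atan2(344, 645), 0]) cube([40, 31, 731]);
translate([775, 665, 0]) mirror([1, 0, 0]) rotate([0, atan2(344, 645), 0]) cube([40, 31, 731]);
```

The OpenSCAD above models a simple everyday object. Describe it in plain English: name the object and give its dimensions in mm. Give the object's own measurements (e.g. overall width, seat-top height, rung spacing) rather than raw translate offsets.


A sawhorse. A 87×764×70 mm beam (x, y, z) sits on two A-frame leg pairs. Each pair is two raked legs of 40×31 mm section (31 mm along y) splaying symmetrically in x. Each leg rises 645 mm vertically over 344 mm of horizontal reach and is 731 mm long along its own axis. Every leg's outer bottom edge rests on the floor and its outer top edge meets a bottom edge of the beam — the left legs (tilting toward +x) meet the beam's −x bottom edge, the right legs (their mirror images, tilting toward −x) meet its +x bottom edge — so the leg tops tuck under the beam, the beam's underside is 645 mm above the floor, and the feet are 775 mm apart outside-to-outside with the beam centred between them. The two leg pairs are set in 68 mm from either end of the beam.


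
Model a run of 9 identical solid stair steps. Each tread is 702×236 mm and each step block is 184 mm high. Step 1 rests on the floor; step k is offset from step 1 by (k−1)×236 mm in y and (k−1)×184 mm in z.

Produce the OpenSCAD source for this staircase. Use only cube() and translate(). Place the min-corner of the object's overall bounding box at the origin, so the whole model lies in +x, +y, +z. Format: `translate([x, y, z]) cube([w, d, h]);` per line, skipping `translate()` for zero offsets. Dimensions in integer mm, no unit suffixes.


cube([702, 236, 184]);
translate([0, 236, 184]) cube([702, 236, 184]);
translate([0, 472, 368]) cube([702, 236, 184]);
translate([0, 708, 552]) cube([702, 236, 184]);
translate([0, 944, 736]) cube([702, 236, 184]);
translate([0, 1180, 920]) cube([702, 236, 184]);
translate([0, 1416, 1104]) cube([702, 236, 184]);
translate([0, 1652, 1288]) cube([702, 236, 184]);
translate([0, 1888, 1472]) cube([702, 236, 184]);


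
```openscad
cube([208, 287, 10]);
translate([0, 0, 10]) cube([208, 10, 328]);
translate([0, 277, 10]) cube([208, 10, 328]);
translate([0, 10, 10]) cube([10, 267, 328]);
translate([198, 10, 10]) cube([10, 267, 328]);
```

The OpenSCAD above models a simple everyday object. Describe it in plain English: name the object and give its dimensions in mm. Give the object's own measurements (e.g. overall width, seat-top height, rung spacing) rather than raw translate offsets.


An open-topped rectangular box: outside dimensions 208×287×338 mm, with a uniform wall and base thickness of 10 mm. The base is a full 208×287 slab on the floor; four walls sit on top of the base. The front and back walls (the −y and +y sides) span the full width; the two side walls fit between them.


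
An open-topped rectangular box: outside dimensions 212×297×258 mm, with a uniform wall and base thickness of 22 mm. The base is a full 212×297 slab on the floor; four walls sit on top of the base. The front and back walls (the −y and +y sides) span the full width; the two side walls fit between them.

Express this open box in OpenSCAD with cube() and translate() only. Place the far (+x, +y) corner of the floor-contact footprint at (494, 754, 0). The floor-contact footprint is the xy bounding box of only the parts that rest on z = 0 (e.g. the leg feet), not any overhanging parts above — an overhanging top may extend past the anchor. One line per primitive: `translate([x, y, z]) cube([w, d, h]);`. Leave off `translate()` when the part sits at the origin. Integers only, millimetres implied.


translate([282, 457, 0]) cube([212, 297, 22]);
translate([282, 457, 22]) cube([212, 22, 236]);
translate([282, 732, 22]) cube([212, 22, 236]);
translate([282, 479, 22]) cube([22, 253, 236]);
translate([472, 479, 22]) cube([22, 253, 236]);


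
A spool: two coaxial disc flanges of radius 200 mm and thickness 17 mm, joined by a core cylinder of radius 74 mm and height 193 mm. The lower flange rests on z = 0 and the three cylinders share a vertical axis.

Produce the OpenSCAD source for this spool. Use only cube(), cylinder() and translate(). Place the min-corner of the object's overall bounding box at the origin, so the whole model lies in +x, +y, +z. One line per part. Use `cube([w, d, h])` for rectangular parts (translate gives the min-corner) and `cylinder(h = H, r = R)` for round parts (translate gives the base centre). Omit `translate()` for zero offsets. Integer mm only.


translate([200, 200, 0]) cylinder(h = 17, r = 200);
translate([200, 200, 17]) cylinder(h = 193, r = 74);
translate([200, 200, 210]) cylinder(h = 17, r = 200);


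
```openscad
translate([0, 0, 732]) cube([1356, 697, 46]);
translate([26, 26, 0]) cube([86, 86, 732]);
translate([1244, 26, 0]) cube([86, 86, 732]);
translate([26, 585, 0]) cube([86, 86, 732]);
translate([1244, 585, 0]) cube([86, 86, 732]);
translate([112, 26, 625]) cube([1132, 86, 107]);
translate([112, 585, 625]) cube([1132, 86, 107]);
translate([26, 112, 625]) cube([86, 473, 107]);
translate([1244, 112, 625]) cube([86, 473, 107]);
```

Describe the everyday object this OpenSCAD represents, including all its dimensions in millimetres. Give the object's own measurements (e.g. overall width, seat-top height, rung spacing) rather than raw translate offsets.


A table: top 1356 mm (x) × 697 mm (y), 46 mm thick, upper face at z = 778 mm, on four 86×86 mm square legs, each inset 26 mm from the nearest pair of top edges from z = 0 to the bottom of the top. Four apron rails, 86 mm thick and 107 mm tall, run between adjacent legs with their top edges flush with the underside of the top and their outer faces flush with the legs' outer faces.


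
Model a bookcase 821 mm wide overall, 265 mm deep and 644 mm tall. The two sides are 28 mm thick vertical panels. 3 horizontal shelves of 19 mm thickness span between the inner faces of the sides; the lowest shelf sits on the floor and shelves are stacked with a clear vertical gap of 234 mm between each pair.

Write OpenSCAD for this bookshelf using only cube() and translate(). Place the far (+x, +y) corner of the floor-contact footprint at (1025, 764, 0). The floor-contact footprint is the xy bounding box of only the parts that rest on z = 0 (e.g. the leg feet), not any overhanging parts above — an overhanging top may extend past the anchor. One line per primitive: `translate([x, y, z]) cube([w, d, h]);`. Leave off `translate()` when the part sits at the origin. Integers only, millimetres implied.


translate([204, 499, 0]) cube([28, 265, 644]);
translate([997, 499, 0]) cube([28, 265, 644]);
translate([232, 499, 0]) cube([765, 265, 19]);
translate([232, 499, 253]) cube([765, 265, 19]);
translate([232, 499, 506]) cube([765, 265, 19]);


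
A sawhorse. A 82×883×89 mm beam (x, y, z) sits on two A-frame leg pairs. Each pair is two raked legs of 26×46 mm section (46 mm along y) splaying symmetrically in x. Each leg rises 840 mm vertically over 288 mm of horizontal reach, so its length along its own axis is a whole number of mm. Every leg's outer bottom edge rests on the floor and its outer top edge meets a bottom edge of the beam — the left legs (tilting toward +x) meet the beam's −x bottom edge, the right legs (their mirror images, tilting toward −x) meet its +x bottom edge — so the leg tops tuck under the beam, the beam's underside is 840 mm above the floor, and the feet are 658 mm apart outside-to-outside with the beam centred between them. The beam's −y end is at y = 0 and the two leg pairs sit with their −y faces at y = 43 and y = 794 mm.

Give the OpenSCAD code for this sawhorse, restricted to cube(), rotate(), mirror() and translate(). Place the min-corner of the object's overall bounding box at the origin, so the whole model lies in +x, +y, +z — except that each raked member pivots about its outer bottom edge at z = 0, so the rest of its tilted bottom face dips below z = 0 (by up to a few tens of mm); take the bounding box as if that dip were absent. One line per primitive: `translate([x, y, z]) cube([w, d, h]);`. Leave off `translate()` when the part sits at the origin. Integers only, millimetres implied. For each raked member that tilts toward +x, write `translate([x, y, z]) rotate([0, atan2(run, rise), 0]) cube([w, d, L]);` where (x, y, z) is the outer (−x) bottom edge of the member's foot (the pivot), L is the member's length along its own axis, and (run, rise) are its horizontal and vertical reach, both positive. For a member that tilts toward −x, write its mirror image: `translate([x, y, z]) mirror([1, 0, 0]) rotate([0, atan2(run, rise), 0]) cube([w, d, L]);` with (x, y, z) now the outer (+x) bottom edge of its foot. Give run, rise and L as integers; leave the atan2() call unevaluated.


translate([288, 0, 840]) cube([82, 883, 89]);
translate([0, 43, 0]) rotate([0, atan2(288, 840), 0]) cube([26, 46, 888]);
translate([658, 43, 0]) mirror([1, 0, 0]) rotate([0, atan2(288, 840), 0]) cube([26, 46, 888]);
translate([0, 794, 0]) rotate([0, atan2(288, 840), 0]) cube([26, 46, 888]);
translate([658, 794, 0]) mirror([1, 0, 0]) rotate([0, atan2(288, 840), 0]) cube([26, 46, 888]);


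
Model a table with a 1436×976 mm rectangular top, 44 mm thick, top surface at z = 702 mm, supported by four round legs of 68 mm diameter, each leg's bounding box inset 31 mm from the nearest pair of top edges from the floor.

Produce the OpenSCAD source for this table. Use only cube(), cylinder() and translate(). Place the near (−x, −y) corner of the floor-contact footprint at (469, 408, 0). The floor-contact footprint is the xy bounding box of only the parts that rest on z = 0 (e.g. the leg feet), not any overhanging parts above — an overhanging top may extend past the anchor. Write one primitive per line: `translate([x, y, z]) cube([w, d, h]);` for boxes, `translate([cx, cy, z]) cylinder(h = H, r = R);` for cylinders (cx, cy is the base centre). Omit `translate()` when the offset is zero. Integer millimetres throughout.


// leg_h = 702 - 44 = 658
translate([438, 377, 658]) cube([1436, 976, 44]);
translate([503, 442, 0]) cylinder(h = 658, r = 34);
translate([1809, 442, 0]) cylinder(h = 658, r = 34);
translate([503, 1288, 0]) cylinder(h = 658, r = 34);
translate([1809, 1288, 0]) cylinder(h = 658, r = 34);


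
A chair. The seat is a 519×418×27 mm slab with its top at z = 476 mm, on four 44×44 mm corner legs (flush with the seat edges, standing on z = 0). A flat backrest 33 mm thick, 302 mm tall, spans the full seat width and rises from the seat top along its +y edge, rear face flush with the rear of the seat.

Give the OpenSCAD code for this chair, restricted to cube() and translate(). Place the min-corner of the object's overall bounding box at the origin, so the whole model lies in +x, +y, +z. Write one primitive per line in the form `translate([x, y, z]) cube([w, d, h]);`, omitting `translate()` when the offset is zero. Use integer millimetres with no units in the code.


translate([0, 0, 449]) cube([519, 418, 27]);
cube([44, 44, 449]);
translate([475, 0, 0]) cube([44, 44, 449]);
translate([0, 374, 0]) cube([44, 44, 449]);
translate([475, 374, 0]) cube([44, 44, 449]);
translate([0, 385, 476]) cube([519, 33, 302]);


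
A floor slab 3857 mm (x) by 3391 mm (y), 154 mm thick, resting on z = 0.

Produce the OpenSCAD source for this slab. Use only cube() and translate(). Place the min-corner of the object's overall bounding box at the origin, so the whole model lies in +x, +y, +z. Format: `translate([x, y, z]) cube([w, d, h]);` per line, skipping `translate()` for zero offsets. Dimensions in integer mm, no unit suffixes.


cube([3857, 3391, 154]);


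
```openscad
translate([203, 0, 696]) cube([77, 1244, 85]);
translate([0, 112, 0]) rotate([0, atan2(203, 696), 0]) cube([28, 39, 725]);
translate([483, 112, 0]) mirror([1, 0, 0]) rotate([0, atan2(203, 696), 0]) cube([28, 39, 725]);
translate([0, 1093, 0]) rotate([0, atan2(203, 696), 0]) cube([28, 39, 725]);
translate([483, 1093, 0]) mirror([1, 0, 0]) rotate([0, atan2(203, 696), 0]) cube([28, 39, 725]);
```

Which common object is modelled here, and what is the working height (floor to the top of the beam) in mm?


A sawhorse. The overall height is 781 mm.

A beam across two mirrored pairs of raked legs — a sawhorse. The beam's underside is at z = 696 (matching the legs' vertical rise in atan2(203, 696)) and the beam is 85 mm tall, so its top is at 696 + 85 = 781 mm. The raked legs top out at the beam's underside, so that is the highest point.


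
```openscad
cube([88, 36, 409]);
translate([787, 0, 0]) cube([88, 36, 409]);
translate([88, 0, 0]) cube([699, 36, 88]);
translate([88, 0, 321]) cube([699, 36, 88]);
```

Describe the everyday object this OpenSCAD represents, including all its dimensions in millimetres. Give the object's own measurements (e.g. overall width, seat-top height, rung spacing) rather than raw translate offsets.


A rectangular picture frame lying in the x–z plane (depth along y). The opening is 699 mm wide (x) by 233 mm tall (z), surrounded by a border 88 mm wide on all four sides. The frame is 36 mm deep and is made of two full-height vertical stiles with two horizontal rails fitted between them.


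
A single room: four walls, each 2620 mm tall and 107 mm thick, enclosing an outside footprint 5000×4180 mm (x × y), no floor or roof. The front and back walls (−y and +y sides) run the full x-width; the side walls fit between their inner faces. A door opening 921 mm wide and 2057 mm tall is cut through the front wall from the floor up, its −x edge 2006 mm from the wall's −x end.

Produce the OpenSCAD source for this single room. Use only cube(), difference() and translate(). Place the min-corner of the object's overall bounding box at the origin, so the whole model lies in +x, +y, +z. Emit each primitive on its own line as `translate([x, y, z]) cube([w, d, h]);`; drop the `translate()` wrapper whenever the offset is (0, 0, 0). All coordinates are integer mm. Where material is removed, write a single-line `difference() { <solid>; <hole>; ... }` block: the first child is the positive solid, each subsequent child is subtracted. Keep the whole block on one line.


difference() { cube([5000, 107, 2620]); translate([2006, 0, 0]) cube([921, 107, 2057]); }
translate([0, 4073, 0]) cube([5000, 107, 2620]);
translate([0, 107, 0]) cube([107, 3966, 2620]);
translate([4893, 107, 0]) cube([107, 3966, 2620]);


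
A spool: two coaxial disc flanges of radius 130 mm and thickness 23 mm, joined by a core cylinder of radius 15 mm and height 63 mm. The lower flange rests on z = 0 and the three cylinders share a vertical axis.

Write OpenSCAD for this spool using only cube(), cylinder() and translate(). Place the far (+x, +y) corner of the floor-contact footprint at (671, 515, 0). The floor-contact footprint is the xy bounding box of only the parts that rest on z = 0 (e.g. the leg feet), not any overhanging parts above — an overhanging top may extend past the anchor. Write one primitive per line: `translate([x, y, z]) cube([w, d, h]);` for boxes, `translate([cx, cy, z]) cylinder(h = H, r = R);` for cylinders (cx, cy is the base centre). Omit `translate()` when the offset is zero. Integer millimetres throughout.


translate([541, 385, 0]) cylinder(h = 23, r = 130);
translate([541, 385, 23]) cylinder(h = 63, r = 15);
translate([541, 385, 86]) cylinder(h = 23, r = 130);


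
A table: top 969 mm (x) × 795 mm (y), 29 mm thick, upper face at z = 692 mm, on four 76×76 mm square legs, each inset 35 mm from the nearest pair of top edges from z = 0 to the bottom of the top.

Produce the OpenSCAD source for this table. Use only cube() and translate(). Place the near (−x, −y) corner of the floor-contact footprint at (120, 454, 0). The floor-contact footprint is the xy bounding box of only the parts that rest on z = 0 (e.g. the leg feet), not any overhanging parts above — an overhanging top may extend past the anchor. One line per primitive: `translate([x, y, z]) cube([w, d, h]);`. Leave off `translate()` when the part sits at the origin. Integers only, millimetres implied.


translate([85, 419, 663]) cube([969, 795, 29]);
translate([120, 454, 0]) cube([76, 76, 663]);
translate([943, 454, 0]) cube([76, 76, 663]);
translate([120, 1103, 0]) cube([76, 76, 663]);
translate([943, 1103, 0]) cube([76, 76, 663]);


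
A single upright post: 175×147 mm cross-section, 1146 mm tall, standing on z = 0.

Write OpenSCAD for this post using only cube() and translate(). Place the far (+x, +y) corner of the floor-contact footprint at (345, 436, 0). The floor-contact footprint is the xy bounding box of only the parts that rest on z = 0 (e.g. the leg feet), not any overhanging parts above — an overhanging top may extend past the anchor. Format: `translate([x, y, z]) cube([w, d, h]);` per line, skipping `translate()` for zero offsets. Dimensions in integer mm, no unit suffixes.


translate([170, 289, 0]) cube([175, 147, 1146]);


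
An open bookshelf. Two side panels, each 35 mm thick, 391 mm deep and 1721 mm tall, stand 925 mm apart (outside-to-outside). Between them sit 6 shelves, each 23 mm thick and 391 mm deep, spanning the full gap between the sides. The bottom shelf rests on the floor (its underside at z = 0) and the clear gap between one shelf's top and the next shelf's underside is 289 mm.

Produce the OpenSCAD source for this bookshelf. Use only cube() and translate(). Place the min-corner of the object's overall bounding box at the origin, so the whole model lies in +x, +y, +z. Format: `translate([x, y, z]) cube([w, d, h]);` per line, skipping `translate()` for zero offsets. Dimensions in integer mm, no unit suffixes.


cube([35, 391, 1721]);
translate([890, 0, 0]) cube([35, 391, 1721]);
translate([35, 0, 0]) cube([855, 391, 23]);
translate([35, 0, 312]) cube([855, 391, 23]);
translate([35, 0, 624]) cube([855, 391, 23]);
translate([35, 0, 936]) cube([855, 391, 23]);
translate([35, 0, 1248]) cube([855, 391, 23]);
translate([35, 0, 1560]) cube([855, 391, 23]);


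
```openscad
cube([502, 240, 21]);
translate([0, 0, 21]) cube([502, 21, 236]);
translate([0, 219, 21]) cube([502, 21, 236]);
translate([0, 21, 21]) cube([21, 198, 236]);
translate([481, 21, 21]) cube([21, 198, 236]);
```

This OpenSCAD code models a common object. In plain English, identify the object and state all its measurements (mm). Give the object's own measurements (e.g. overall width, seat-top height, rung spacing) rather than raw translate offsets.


An open-topped rectangular box: outside dimensions 502×240×257 mm, with a uniform wall and base thickness of 21 mm. The base is a full 502×240 slab on the floor; four walls sit on top of the base. The front and back walls (the −y and +y sides) span the full width; the two side walls fit between them.


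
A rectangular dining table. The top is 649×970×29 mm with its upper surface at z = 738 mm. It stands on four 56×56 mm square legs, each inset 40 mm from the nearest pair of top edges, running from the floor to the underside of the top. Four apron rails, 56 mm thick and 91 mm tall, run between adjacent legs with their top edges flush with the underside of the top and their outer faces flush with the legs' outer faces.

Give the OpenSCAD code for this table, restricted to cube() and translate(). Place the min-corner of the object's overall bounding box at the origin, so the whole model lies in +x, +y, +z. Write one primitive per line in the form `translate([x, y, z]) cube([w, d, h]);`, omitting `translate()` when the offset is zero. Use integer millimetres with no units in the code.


translate([0, 0, 709]) cube([649, 970, 29]);
translate([40, 40, 0]) cube([56, 56, 709]);
translate([553, 40, 0]) cube([56, 56, 709]);
translate([40, 874, 0]) cube([56, 56, 709]);
translate([553, 874, 0]) cube([56, 56, 709]);
translate([96, 40, 618]) cube([457, 56, 91]);
translate([96, 874, 618]) cube([457, 56, 91]);
translate([40, 96, 618]) cube([56, 778, 91]);
translate([553, 96, 618]) cube([56, 778, 91]);
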